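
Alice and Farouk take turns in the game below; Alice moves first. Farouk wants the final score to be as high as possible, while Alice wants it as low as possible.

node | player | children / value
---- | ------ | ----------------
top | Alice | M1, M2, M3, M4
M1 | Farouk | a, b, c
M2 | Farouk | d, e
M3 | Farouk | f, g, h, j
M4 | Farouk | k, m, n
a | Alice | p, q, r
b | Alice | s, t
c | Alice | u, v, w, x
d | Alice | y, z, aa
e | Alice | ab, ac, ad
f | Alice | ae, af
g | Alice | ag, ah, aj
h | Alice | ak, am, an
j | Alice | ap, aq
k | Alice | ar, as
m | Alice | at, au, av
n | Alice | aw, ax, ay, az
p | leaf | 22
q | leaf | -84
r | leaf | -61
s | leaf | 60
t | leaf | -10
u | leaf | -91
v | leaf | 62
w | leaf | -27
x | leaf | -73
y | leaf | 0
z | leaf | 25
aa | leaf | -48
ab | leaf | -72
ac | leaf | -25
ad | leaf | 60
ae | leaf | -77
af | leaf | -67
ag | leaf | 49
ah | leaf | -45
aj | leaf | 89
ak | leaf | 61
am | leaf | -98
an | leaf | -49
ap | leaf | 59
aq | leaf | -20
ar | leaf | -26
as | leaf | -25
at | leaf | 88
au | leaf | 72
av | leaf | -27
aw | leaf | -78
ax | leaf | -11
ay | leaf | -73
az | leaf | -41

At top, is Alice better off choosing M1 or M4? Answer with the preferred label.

a (Alice): min(22, -84, -61) = -84
b (Alice): min(60, -10) = -10
c (Alice): min(-91, 62, -27, -73) = -91
M1 (Farouk): max(-84, -10, -91) = -10
k (Alice): min(-26, -25) = -26
m (Alice): min(88, 72, -27) = -27
n (Alice): min(-78, -11, -73, -41) = -78
M4 (Farouk): max(-26, -27, -78) = -26
Alice prefers the lower value; M1=-10, M4=-26. M4 is better since -26 < -10.

M4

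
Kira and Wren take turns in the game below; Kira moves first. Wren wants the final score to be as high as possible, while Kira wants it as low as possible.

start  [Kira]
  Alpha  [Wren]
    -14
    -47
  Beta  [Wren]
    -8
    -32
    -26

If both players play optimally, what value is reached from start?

-14

Alpha (Wren): max(-14, -47) = -14
Beta (Wren): max(-8, -32, -26) = -8
start (Kira): min(-14, -8) = -14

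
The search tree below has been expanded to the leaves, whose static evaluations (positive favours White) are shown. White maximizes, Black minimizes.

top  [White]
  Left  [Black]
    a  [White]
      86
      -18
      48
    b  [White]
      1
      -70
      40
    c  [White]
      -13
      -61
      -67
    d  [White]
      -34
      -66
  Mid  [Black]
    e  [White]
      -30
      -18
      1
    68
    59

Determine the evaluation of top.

a (White): max(86, -18, 48) = 86
b (White): max(1, -70, 40) = 40
c (White): max(-13, -61, -67) = -13
d (White): max(-34, -66) = -34
Left (Black): min(86, 40, -13, -34) = -34
e (White): max(-30, -18, 1) = 1
Mid (Black): min(1, 68, 59) = 1
top (White): max(-34, 1) = 1

1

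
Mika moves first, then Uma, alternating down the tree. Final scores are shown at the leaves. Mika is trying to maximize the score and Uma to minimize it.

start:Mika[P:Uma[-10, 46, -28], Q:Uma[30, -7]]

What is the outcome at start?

P (Uma): min(-10, 46, -28) = -28
Q (Uma): min(30, -7) = -7
start (Mika): max(-28, -7) = -7

-7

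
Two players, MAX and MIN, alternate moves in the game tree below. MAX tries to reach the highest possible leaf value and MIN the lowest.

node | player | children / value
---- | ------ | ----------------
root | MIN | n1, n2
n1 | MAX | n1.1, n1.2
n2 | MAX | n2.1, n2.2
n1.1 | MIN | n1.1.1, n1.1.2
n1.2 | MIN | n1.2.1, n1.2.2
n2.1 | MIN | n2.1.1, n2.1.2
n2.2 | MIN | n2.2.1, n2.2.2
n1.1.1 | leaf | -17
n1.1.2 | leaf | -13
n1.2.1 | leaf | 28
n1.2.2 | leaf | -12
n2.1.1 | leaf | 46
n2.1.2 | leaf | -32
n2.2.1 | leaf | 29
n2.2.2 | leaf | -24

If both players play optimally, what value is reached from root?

-24

n1.1 (MIN): min(-17, -13) = -17
n1.2 (MIN): min(28, -12) = -12
n1 (MAX): max(-17, -12) = -12
n2.1 (MIN): min(46, -32) = -32
n2.2 (MIN): min(29, -24) = -24
n2 (MAX): max(-32, -24) = -24
root (MIN): min(-12, -24) = -24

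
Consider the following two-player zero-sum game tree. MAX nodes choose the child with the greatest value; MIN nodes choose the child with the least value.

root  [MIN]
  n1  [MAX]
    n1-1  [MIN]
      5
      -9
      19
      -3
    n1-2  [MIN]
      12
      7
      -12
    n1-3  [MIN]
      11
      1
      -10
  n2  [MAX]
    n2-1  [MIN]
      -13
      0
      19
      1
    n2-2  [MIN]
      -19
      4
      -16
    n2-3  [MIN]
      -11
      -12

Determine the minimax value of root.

n1-1 (MIN): min(5, -9, 19, -3) = -9
n1-2 (MIN): min(12, 7, -12) = -12
n1-3 (MIN): min(11, 1, -10) = -10
n1 (MAX): max(-9, -12, -10) = -9
n2-1 (MIN): min(-13, 0, 19, 1) = -13
n2-2 (MIN): min(-19, 4, -16) = -19
n2-3 (MIN): min(-11, -12) = -12
n2 (MAX): max(-13, -19, -12) = -12
root (MIN): min(-9, -12) = -12

-12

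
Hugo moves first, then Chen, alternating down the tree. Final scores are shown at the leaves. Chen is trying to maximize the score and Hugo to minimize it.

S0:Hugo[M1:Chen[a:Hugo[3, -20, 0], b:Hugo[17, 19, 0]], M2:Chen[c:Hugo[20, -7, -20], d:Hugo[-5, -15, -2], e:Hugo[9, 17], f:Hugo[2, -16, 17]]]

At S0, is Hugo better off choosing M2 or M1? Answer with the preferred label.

c (Hugo): min(20, -7, -20) = -20
d (Hugo): min(-5, -15, -2) = -15
e (Hugo): min(9, 17) = 9
f (Hugo): min(2, -16, 17) = -16
M2 (Chen): max(-20, -15, 9, -16) = 9
a (Hugo): min(3, -20, 0) = -20
b (Hugo): min(17, 19, 0) = 0
M1 (Chen): max(-20, 0) = 0
Hugo prefers the lower value; M2=9, M1=0. M1 is better since 0 < 9.

M1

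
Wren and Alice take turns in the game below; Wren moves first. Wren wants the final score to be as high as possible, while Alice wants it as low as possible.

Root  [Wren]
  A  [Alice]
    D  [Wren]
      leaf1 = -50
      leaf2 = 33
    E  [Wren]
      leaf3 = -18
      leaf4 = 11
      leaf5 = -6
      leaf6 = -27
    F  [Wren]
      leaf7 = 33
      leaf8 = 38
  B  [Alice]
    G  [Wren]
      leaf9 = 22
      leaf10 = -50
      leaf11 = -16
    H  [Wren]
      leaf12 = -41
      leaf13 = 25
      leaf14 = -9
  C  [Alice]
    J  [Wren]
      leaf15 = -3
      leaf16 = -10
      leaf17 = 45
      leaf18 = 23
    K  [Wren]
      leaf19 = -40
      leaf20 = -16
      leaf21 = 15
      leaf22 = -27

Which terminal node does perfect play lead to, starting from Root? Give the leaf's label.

leaf9

D (Wren): max(-50, 33) = 33
E (Wren): max(-18, 11, -6, -27) = 11
F (Wren): max(33, 38) = 38
A (Alice): min(33, 11, 38) = 11
G (Wren): max(22, -50, -16) = 22
H (Wren): max(-41, 25, -9) = 25
B (Alice): min(22, 25) = 22
J (Wren): max(-3, -10, 45, 23) = 45
K (Wren): max(-40, -16, 15, -27) = 15
C (Alice): min(45, 15) = 15
Root (Wren): max(11, 22, 15) = 22
At Root, Wren picks B (highest: 22).
At B, Alice picks G (lowest: 22).
At G, Wren picks leaf9 (highest: 22).
Terminal value 22.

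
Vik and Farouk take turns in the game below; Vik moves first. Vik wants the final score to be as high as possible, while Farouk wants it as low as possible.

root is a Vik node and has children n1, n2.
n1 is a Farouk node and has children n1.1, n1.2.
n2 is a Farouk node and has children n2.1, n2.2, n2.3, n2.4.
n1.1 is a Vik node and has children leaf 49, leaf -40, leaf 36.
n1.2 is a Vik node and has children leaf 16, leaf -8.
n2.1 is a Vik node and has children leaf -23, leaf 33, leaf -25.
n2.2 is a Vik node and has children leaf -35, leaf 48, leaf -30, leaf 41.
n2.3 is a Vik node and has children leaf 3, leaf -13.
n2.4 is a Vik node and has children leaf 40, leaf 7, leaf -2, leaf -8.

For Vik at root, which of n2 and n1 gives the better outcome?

n1

n2.1 (Vik): max(-23, 33, -25) = 33
n2.2 (Vik): max(-35, 48, -30, 41) = 48
n2.3 (Vik): max(3, -13) = 3
n2.4 (Vik): max(40, 7, -2, -8) = 40
n2 (Farouk): min(33, 48, 3, 40) = 3
n1.1 (Vik): max(49, -40, 36) = 49
n1.2 (Vik): max(16, -8) = 16
n1 (Farouk): min(49, 16) = 16
Vik prefers the higher value; n2=3, n1=16. n1 is better since 16 > 3.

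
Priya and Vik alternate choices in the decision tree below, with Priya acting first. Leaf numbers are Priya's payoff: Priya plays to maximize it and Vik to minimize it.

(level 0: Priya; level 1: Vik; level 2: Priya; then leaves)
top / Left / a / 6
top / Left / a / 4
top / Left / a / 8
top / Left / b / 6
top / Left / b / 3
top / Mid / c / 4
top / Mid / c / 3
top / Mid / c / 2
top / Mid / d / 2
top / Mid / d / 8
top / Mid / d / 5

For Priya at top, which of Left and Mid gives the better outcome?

Left

a (Priya): max(6, 4, 8) = 8
b (Priya): max(6, 3) = 6
Left (Vik): min(8, 6) = 6
c (Priya): max(4, 3, 2) = 4
d (Priya): max(2, 8, 5) = 8
Mid (Vik): min(4, 8) = 4
Priya prefers the higher value; Left=6, Mid=4. Left is better since 6 > 4.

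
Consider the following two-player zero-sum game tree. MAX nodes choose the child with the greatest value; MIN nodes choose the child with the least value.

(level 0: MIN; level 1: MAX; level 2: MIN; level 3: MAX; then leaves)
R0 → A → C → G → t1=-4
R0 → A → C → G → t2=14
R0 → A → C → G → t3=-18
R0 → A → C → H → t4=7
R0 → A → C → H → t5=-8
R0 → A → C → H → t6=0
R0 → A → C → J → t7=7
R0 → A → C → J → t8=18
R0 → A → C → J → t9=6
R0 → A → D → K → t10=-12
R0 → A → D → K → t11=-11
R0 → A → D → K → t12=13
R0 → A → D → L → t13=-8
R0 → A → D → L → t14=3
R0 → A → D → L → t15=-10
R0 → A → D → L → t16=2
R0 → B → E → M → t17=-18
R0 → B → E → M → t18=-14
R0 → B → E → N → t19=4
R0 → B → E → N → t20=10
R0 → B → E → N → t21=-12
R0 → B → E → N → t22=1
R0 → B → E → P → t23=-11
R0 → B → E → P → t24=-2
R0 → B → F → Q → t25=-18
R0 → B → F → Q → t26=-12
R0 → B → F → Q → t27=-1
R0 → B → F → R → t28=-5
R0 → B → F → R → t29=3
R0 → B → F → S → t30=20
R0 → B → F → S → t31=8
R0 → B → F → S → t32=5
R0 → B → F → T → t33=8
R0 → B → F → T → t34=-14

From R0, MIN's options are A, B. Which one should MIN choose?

B

G (MAX): max(-4, 14, -18) = 14
H (MAX): max(7, -8, 0) = 7
J (MAX): max(7, 18, 6) = 18
C (MIN): min(14, 7, 18) = 7
K (MAX): max(-12, -11, 13) = 13
L (MAX): max(-8, 3, -10, 2) = 3
D (MIN): min(13, 3) = 3
A (MAX): max(7, 3) = 7
M (MAX): max(-18, -14) = -14
N (MAX): max(4, 10, -12, 1) = 10
P (MAX): max(-11, -2) = -2
E (MIN): min(-14, 10, -2) = -14
Q (MAX): max(-18, -12, -1) = -1
R (MAX): max(-5, 3) = 3
S (MAX): max(20, 8, 5) = 20
T (MAX): max(8, -14) = 8
F (MIN): min(-1, 3, 20, 8) = -1
B (MAX): max(-14, -1) = -1
R0 (MIN): min(7, -1) = -1
MIN at R0 wants the lowest of {A=7, B=-1}, so chooses B.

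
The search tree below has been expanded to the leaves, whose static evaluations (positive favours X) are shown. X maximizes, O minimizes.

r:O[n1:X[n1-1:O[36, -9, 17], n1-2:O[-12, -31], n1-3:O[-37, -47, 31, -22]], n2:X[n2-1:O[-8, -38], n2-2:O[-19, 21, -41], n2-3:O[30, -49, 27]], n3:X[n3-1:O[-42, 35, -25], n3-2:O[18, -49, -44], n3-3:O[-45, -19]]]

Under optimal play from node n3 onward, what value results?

n3-1 (O): min(-42, 35, -25) = -42
n3-2 (O): min(18, -49, -44) = -49
n3-3 (O): min(-45, -19) = -45
n3 (X): max(-42, -49, -45) = -42

-42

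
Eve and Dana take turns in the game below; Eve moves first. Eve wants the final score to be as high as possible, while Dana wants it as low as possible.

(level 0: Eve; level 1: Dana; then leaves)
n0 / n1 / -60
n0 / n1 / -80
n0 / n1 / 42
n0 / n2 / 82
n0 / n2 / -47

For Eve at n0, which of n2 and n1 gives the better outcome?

n2

n2 (Dana): min(82, -47) = -47
n1 (Dana): min(-60, -80, 42) = -80
Eve prefers the higher value; n2=-47, n1=-80. n2 is better since -47 > -80.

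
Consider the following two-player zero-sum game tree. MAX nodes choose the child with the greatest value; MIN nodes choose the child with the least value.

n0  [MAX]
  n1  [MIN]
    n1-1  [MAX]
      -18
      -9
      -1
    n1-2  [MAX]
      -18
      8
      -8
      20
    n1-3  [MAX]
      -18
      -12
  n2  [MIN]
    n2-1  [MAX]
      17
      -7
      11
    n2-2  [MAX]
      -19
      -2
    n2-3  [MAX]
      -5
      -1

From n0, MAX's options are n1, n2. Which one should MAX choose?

n2

n1-1 (MAX): max(-18, -9, -1) = -1
n1-2 (MAX): max(-18, 8, -8, 20) = 20
n1-3 (MAX): max(-18, -12) = -12
n1 (MIN): min(-1, 20, -12) = -12
n2-1 (MAX): max(17, -7, 11) = 17
n2-2 (MAX): max(-19, -2) = -2
n2-3 (MAX): max(-5, -1) = -1
n2 (MIN): min(17, -2, -1) = -2
n0 (MAX): max(-12, -2) = -2
MAX at n0 wants the highest of {n1=-12, n2=-2}, so chooses n2.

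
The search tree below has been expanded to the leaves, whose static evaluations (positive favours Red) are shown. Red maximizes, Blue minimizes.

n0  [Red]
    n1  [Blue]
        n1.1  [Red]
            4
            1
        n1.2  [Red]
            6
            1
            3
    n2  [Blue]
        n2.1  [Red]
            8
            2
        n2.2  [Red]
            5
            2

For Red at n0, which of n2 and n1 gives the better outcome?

n2

n2.1 (Red): max(8, 2) = 8
n2.2 (Red): max(5, 2) = 5
n2 (Blue): min(8, 5) = 5
n1.1 (Red): max(4, 1) = 4
n1.2 (Red): max(6, 1, 3) = 6
n1 (Blue): min(4, 6) = 4
Red prefers the higher value; n2=5, n1=4. n2 is better since 5 > 4.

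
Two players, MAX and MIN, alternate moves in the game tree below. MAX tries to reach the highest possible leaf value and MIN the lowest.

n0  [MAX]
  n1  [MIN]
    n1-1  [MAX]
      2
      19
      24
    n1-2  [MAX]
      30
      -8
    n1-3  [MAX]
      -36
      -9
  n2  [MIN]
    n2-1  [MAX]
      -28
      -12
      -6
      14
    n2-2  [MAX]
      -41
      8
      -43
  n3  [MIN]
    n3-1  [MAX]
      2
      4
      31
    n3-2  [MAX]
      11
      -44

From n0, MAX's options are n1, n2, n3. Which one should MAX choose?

n1-1 (MAX): max(2, 19, 24) = 24
n1-2 (MAX): max(30, -8) = 30
n1-3 (MAX): max(-36, -9) = -9
n1 (MIN): min(24, 30, -9) = -9
n2-1 (MAX): max(-28, -12, -6, 14) = 14
n2-2 (MAX): max(-41, 8, -43) = 8
n2 (MIN): min(14, 8) = 8
n3-1 (MAX): max(2, 4, 31) = 31
n3-2 (MAX): max(11, -44) = 11
n3 (MIN): min(31, 11) = 11
n0 (MAX): max(-9, 8, 11) = 11
MAX at n0 wants the highest of {n1=-9, n2=8, n3=11}, so chooses n3.

n3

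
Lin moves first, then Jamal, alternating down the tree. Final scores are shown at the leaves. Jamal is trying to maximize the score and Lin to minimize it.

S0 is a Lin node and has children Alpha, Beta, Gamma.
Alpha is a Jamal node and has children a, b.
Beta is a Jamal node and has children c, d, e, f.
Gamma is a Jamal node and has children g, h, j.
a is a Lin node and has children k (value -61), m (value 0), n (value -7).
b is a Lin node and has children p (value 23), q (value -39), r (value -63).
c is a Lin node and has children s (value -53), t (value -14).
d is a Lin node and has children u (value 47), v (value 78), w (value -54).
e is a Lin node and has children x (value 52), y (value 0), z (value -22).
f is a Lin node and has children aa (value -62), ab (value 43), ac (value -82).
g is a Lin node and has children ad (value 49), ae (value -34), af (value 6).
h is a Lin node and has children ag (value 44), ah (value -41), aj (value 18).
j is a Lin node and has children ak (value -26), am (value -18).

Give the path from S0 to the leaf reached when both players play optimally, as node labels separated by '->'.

S0 -> Alpha -> a -> k

a (Lin): min(-61, 0, -7) = -61
b (Lin): min(23, -39, -63) = -63
Alpha (Jamal): max(-61, -63) = -61
c (Lin): min(-53, -14) = -53
d (Lin): min(47, 78, -54) = -54
e (Lin): min(52, 0, -22) = -22
f (Lin): min(-62, 43, -82) = -82
Beta (Jamal): max(-53, -54, -22, -82) = -22
g (Lin): min(49, -34, 6) = -34
h (Lin): min(44, -41, 18) = -41
j (Lin): min(-26, -18) = -26
Gamma (Jamal): max(-34, -41, -26) = -26
S0 (Lin): min(-61, -22, -26) = -61
At S0, Lin picks Alpha (lowest: -61).
At Alpha, Jamal picks a (highest: -61).
At a, Lin picks k (lowest: -61).
Terminal value -61.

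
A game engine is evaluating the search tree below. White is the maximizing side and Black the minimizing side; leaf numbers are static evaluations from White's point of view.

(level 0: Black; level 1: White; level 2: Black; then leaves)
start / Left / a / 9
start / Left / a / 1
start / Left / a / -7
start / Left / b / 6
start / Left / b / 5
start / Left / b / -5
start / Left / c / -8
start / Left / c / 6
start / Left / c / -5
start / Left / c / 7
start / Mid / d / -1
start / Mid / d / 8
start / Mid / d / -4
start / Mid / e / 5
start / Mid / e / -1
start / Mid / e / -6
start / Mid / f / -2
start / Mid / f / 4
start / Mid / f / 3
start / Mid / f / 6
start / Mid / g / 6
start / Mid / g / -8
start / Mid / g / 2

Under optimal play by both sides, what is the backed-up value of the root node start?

-5

a (Black): min(9, 1, -7) = -7
b (Black): min(6, 5, -5) = -5
c (Black): min(-8, 6, -5, 7) = -8
Left (White): max(-7, -5, -8) = -5
d (Black): min(-1, 8, -4) = -4
e (Black): min(5, -1, -6) = -6
f (Black): min(-2, 4, 3, 6) = -2
g (Black): min(6, -8, 2) = -8
Mid (White): max(-4, -6, -2, -8) = -2
start (Black): min(-5, -2) = -5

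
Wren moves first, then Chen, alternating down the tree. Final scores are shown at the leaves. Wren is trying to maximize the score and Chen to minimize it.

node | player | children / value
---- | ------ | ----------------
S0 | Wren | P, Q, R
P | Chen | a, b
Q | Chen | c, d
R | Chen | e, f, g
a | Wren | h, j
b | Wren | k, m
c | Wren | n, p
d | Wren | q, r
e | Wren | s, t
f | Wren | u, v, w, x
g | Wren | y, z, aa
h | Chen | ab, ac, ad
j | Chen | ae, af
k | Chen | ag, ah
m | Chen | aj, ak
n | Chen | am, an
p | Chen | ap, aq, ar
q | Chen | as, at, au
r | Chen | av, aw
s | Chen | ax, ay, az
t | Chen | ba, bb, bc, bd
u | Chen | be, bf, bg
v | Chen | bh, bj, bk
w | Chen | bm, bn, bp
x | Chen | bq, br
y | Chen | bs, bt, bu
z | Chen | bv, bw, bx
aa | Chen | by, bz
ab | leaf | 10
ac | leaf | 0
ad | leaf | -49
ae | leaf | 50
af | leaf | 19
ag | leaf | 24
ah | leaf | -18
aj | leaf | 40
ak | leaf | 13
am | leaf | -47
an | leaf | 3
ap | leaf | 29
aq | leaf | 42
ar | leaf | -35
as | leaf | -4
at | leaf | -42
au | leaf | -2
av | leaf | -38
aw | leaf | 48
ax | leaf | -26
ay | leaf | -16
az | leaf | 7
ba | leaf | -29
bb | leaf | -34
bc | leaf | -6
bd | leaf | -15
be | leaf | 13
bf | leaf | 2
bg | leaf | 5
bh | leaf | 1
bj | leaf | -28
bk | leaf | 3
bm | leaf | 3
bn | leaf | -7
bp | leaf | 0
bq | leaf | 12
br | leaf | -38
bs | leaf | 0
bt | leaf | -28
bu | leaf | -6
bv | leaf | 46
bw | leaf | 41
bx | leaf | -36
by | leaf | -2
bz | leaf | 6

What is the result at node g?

y (Chen): min(0, -28, -6) = -28
z (Chen): min(46, 41, -36) = -36
aa (Chen): min(-2, 6) = -2
g (Wren): max(-28, -36, -2) = -2

-2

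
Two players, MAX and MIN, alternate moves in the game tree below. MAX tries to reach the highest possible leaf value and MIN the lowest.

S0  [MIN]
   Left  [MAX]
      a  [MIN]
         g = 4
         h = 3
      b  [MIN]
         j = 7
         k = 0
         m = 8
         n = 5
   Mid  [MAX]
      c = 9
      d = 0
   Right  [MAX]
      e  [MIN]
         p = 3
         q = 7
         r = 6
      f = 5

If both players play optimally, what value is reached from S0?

3

a (MIN): min(4, 3) = 3
b (MIN): min(7, 0, 8, 5) = 0
Left (MAX): max(3, 0) = 3
Mid (MAX): max(9, 0) = 9
e (MIN): min(3, 7, 6) = 3
Right (MAX): max(3, 5) = 5
S0 (MIN): min(3, 9, 5) = 3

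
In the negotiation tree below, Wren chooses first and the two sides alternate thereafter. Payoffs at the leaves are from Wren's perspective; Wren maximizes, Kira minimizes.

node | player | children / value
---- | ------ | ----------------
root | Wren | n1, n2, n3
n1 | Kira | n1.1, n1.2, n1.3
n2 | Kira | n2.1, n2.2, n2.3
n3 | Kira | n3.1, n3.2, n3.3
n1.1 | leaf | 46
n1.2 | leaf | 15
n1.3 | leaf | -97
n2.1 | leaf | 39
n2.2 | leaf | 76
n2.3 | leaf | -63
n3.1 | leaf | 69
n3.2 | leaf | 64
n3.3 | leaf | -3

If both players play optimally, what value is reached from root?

n1 (Kira): min(46, 15, -97) = -97
n2 (Kira): min(39, 76, -63) = -63
n3 (Kira): min(69, 64, -3) = -3
root (Wren): max(-97, -63, -3) = -3

-3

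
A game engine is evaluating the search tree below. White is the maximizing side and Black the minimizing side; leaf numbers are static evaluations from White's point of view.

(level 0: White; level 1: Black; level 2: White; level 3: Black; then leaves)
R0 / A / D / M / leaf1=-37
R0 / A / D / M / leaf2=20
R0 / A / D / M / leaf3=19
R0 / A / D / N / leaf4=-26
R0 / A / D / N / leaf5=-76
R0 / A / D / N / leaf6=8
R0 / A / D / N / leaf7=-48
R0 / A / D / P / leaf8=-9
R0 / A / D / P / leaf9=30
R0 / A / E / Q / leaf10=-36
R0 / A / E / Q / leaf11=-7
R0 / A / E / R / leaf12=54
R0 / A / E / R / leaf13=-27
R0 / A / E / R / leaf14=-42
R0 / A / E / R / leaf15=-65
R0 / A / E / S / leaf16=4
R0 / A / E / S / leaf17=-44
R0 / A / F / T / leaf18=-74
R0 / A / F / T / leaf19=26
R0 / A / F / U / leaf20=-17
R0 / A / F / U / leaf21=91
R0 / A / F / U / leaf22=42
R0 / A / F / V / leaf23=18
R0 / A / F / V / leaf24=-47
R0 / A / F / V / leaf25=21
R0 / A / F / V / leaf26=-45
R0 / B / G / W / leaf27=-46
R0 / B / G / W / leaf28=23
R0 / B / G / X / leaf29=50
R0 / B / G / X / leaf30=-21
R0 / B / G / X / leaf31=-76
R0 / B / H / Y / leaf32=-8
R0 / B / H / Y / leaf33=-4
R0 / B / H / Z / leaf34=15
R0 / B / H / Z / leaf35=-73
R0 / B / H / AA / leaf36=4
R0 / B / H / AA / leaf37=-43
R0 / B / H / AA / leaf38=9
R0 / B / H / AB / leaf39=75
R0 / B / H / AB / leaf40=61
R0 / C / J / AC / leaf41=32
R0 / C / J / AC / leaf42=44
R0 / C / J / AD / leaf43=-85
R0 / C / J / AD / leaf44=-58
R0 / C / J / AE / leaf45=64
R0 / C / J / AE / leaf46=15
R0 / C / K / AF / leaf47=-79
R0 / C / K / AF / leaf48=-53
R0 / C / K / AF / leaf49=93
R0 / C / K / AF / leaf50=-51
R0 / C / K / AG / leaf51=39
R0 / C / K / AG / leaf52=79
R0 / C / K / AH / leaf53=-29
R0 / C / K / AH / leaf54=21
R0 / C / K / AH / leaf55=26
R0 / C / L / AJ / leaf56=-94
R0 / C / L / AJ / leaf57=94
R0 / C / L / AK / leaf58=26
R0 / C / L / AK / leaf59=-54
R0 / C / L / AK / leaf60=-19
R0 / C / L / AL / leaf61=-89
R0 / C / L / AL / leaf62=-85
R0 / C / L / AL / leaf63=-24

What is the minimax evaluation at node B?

W (Black): min(-46, 23) = -46
X (Black): min(50, -21, -76) = -76
G (White): max(-46, -76) = -46
Y (Black): min(-8, -4) = -8
Z (Black): min(15, -73) = -73
AA (Black): min(4, -43, 9) = -43
AB (Black): min(75, 61) = 61
H (White): max(-8, -73, -43, 61) = 61
B (Black): min(-46, 61) = -46

-46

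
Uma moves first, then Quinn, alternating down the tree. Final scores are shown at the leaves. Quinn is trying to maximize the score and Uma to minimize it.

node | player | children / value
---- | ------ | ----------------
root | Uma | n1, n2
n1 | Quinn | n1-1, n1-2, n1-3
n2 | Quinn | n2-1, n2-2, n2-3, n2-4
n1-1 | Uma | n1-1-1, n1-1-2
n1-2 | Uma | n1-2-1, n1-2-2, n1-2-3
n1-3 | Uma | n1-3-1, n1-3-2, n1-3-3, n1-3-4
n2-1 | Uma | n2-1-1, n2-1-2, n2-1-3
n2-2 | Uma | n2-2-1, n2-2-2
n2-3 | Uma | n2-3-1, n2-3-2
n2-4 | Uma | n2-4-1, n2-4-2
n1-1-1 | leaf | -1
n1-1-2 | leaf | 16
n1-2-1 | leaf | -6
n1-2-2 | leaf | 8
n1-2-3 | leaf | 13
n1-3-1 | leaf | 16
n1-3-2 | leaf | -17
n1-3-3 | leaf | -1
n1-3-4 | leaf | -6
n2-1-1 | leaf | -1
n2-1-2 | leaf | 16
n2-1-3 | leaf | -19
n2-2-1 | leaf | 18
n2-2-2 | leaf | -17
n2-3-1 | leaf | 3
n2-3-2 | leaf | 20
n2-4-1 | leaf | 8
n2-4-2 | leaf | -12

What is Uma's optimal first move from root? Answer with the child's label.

n1

n1-1 (Uma): min(-1, 16) = -1
n1-2 (Uma): min(-6, 8, 13) = -6
n1-3 (Uma): min(16, -17, -1, -6) = -17
n1 (Quinn): max(-1, -6, -17) = -1
n2-1 (Uma): min(-1, 16, -19) = -19
n2-2 (Uma): min(18, -17) = -17
n2-3 (Uma): min(3, 20) = 3
n2-4 (Uma): min(8, -12) = -12
n2 (Quinn): max(-19, -17, 3, -12) = 3
root (Uma): min(-1, 3) = -1
Uma at root wants the lowest of {n1=-1, n2=3}, so chooses n1.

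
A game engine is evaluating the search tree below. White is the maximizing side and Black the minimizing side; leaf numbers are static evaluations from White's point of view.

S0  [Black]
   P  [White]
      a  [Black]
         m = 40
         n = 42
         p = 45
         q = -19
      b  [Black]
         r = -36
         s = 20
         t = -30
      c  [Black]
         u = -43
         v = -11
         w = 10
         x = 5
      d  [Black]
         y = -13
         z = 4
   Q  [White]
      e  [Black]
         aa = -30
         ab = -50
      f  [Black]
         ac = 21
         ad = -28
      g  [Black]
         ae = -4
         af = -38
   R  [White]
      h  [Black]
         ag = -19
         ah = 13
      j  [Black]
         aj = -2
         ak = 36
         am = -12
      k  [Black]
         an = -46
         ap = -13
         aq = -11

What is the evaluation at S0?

-28

a (Black): min(40, 42, 45, -19) = -19
b (Black): min(-36, 20, -30) = -36
c (Black): min(-43, -11, 10, 5) = -43
d (Black): min(-13, 4) = -13
P (White): max(-19, -36, -43, -13) = -13
e (Black): min(-30, -50) = -50
f (Black): min(21, -28) = -28
g (Black): min(-4, -38) = -38
Q (White): max(-50, -28, -38) = -28
h (Black): min(-19, 13) = -19
j (Black): min(-2, 36, -12) = -12
k (Black): min(-46, -13, -11) = -46
R (White): max(-19, -12, -46) = -12
S0 (Black): min(-13, -28, -12) = -28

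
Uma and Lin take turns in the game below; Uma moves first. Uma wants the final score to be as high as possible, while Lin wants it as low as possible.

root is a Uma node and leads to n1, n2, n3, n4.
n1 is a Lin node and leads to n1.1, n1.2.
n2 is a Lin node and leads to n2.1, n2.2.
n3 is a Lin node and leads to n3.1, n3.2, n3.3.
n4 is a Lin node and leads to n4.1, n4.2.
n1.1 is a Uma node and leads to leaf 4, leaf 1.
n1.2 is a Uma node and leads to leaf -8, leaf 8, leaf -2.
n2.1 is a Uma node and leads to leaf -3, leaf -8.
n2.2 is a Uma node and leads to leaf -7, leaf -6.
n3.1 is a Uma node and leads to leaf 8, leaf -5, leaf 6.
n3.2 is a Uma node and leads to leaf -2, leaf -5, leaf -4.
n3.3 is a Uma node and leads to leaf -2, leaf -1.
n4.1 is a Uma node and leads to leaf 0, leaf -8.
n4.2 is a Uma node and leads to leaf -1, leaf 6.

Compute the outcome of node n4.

0

n4.1 (Uma): max(0, -8) = 0
n4.2 (Uma): max(-1, 6) = 6
n4 (Lin): min(0, 6) = 0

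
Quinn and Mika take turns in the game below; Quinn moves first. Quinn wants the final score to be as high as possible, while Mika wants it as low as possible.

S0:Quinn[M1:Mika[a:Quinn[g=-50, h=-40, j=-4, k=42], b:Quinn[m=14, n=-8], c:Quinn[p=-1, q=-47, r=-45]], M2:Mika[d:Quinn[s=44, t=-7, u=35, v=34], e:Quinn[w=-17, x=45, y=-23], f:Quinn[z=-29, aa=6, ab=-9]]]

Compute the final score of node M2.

d (Quinn): max(44, -7, 35, 34) = 44
e (Quinn): max(-17, 45, -23) = 45
f (Quinn): max(-29, 6, -9) = 6
M2 (Mika): min(44, 45, 6) = 6

6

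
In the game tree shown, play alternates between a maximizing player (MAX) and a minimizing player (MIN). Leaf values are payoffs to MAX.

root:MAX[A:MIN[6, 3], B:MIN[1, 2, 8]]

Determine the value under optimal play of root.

3

A (MIN): min(6, 3) = 3
B (MIN): min(1, 2, 8) = 1
root (MAX): max(3, 1) = 3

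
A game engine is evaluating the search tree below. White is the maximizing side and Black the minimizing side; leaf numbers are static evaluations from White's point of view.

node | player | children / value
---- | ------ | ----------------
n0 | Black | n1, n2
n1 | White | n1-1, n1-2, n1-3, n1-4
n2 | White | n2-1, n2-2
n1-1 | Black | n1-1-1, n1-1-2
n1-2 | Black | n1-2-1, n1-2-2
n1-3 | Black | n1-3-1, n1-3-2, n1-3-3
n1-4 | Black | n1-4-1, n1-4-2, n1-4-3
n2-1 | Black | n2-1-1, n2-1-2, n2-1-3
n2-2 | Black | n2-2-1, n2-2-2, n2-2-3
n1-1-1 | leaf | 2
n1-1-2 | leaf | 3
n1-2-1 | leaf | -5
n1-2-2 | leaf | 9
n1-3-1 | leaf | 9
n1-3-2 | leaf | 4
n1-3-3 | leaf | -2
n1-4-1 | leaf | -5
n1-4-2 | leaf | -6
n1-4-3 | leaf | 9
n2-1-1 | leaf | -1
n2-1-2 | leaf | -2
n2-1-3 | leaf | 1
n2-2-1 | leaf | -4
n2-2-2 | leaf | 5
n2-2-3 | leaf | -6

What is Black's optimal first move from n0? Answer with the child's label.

n2

n1-1 (Black): min(2, 3) = 2
n1-2 (Black): min(-5, 9) = -5
n1-3 (Black): min(9, 4, -2) = -2
n1-4 (Black): min(-5, -6, 9) = -6
n1 (White): max(2, -5, -2, -6) = 2
n2-1 (Black): min(-1, -2, 1) = -2
n2-2 (Black): min(-4, 5, -6) = -6
n2 (White): max(-2, -6) = -2
n0 (Black): min(2, -2) = -2
Black at n0 wants the lowest of {n1=2, n2=-2}, so chooses n2.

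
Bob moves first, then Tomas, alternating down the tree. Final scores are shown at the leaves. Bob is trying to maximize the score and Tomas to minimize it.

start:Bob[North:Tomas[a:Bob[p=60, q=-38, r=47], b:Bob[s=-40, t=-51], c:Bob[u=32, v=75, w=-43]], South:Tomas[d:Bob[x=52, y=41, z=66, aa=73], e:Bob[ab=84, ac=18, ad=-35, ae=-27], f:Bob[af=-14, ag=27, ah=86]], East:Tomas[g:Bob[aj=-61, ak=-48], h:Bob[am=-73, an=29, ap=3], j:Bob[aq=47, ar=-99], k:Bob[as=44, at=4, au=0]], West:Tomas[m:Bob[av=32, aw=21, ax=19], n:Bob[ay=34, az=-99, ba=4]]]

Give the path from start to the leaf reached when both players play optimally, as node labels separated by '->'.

a (Bob): max(60, -38, 47) = 60
b (Bob): max(-40, -51) = -40
c (Bob): max(32, 75, -43) = 75
North (Tomas): min(60, -40, 75) = -40
d (Bob): max(52, 41, 66, 73) = 73
e (Bob): max(84, 18, -35, -27) = 84
f (Bob): max(-14, 27, 86) = 86
South (Tomas): min(73, 84, 86) = 73
g (Bob): max(-61, -48) = -48
h (Bob): max(-73, 29, 3) = 29
j (Bob): max(47, -99) = 47
k (Bob): max(44, 4, 0) = 44
East (Tomas): min(-48, 29, 47, 44) = -48
m (Bob): max(32, 21, 19) = 32
n (Bob): max(34, -99, 4) = 34
West (Tomas): min(32, 34) = 32
start (Bob): max(-40, 73, -48, 32) = 73
At start, Bob picks South (highest: 73).
At South, Tomas picks d (lowest: 73).
At d, Bob picks aa (highest: 73).
Terminal value 73.

start -> South -> d -> aa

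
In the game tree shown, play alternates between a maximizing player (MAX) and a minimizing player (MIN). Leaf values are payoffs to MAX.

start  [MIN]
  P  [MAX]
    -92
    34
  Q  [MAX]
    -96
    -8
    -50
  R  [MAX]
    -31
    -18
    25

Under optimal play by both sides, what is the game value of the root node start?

-8

P (MAX): max(-92, 34) = 34
Q (MAX): max(-96, -8, -50) = -8
R (MAX): max(-31, -18, 25) = 25
start (MIN): min(34, -8, 25) = -8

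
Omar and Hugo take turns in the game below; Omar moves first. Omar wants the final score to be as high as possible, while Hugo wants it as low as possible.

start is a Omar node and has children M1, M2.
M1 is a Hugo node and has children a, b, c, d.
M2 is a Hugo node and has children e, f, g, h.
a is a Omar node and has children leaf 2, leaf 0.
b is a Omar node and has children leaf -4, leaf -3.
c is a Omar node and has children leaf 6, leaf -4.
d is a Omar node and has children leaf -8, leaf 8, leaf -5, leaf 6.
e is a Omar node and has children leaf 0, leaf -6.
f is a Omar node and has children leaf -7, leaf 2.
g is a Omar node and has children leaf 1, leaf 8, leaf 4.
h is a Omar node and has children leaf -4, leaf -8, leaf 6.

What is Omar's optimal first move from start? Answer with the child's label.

M2

a (Omar): max(2, 0) = 2
b (Omar): max(-4, -3) = -3
c (Omar): max(6, -4) = 6
d (Omar): max(-8, 8, -5, 6) = 8
M1 (Hugo): min(2, -3, 6, 8) = -3
e (Omar): max(0, -6) = 0
f (Omar): max(-7, 2) = 2
g (Omar): max(1, 8, 4) = 8
h (Omar): max(-4, -8, 6) = 6
M2 (Hugo): min(0, 2, 8, 6) = 0
start (Omar): max(-3, 0) = 0
Omar at start wants the highest of {M1=-3, M2=0}, so chooses M2.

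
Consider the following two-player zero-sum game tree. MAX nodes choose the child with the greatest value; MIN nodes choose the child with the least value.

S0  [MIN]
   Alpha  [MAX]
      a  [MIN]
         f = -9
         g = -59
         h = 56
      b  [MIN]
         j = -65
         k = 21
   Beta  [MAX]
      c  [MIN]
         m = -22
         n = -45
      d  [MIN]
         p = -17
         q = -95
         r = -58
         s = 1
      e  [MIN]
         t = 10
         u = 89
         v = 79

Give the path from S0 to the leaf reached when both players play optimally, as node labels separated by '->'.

S0 -> Alpha -> a -> g

a (MIN): min(-9, -59, 56) = -59
b (MIN): min(-65, 21) = -65
Alpha (MAX): max(-59, -65) = -59
c (MIN): min(-22, -45) = -45
d (MIN): min(-17, -95, -58, 1) = -95
e (MIN): min(10, 89, 79) = 10
Beta (MAX): max(-45, -95, 10) = 10
S0 (MIN): min(-59, 10) = -59
At S0, MIN picks Alpha (lowest: -59).
At Alpha, MAX picks a (highest: -59).
At a, MIN picks g (lowest: -59).
Terminal value -59.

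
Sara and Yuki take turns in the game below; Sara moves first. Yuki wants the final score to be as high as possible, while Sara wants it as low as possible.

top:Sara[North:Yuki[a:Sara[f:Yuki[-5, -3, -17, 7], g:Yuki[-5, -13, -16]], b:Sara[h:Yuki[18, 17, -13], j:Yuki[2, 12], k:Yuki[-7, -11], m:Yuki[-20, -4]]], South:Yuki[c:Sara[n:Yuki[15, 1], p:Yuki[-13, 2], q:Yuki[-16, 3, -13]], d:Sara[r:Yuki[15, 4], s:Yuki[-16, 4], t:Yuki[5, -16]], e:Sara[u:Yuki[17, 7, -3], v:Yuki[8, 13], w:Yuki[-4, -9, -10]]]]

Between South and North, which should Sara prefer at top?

n (Yuki): max(15, 1) = 15
p (Yuki): max(-13, 2) = 2
q (Yuki): max(-16, 3, -13) = 3
c (Sara): min(15, 2, 3) = 2
r (Yuki): max(15, 4) = 15
s (Yuki): max(-16, 4) = 4
t (Yuki): max(5, -16) = 5
d (Sara): min(15, 4, 5) = 4
u (Yuki): max(17, 7, -3) = 17
v (Yuki): max(8, 13) = 13
w (Yuki): max(-4, -9, -10) = -4
e (Sara): min(17, 13, -4) = -4
South (Yuki): max(2, 4, -4) = 4
f (Yuki): max(-5, -3, -17, 7) = 7
g (Yuki): max(-5, -13, -16) = -5
a (Sara): min(7, -5) = -5
h (Yuki): max(18, 17, -13) = 18
j (Yuki): max(2, 12) = 12
k (Yuki): max(-7, -11) = -7
m (Yuki): max(-20, -4) = -4
b (Sara): min(18, 12, -7, -4) = -7
North (Yuki): max(-5, -7) = -5
Sara prefers the lower value; South=4, North=-5. North is better since -5 < 4.

North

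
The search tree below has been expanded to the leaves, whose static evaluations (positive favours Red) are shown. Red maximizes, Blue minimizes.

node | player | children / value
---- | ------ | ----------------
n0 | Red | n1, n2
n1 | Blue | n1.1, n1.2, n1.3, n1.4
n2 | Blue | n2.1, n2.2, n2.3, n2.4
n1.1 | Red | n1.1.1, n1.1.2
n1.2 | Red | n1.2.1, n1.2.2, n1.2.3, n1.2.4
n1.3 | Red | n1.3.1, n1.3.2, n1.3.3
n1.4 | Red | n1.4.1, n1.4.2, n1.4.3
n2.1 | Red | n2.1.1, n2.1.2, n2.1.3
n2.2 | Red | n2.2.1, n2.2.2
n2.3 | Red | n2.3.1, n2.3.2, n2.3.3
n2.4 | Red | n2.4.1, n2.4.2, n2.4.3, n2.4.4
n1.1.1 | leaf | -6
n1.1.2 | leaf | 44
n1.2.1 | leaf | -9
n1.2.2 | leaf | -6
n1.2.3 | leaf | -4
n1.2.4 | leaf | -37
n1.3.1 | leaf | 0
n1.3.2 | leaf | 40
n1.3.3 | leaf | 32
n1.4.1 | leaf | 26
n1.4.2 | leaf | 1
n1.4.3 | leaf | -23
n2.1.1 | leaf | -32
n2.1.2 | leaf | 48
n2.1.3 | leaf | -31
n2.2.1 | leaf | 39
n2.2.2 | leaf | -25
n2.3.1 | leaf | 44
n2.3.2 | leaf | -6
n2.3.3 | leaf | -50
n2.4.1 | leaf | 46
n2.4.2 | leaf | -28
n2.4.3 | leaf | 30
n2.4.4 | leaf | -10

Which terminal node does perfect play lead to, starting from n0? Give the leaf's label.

n2.2.1

n1.1 (Red): max(-6, 44) = 44
n1.2 (Red): max(-9, -6, -4, -37) = -4
n1.3 (Red): max(0, 40, 32) = 40
n1.4 (Red): max(26, 1, -23) = 26
n1 (Blue): min(44, -4, 40, 26) = -4
n2.1 (Red): max(-32, 48, -31) = 48
n2.2 (Red): max(39, -25) = 39
n2.3 (Red): max(44, -6, -50) = 44
n2.4 (Red): max(46, -28, 30, -10) = 46
n2 (Blue): min(48, 39, 44, 46) = 39
n0 (Red): max(-4, 39) = 39
At n0, Red picks n2 (highest: 39).
At n2, Blue picks n2.2 (lowest: 39).
At n2.2, Red picks n2.2.1 (highest: 39).
Terminal value 39.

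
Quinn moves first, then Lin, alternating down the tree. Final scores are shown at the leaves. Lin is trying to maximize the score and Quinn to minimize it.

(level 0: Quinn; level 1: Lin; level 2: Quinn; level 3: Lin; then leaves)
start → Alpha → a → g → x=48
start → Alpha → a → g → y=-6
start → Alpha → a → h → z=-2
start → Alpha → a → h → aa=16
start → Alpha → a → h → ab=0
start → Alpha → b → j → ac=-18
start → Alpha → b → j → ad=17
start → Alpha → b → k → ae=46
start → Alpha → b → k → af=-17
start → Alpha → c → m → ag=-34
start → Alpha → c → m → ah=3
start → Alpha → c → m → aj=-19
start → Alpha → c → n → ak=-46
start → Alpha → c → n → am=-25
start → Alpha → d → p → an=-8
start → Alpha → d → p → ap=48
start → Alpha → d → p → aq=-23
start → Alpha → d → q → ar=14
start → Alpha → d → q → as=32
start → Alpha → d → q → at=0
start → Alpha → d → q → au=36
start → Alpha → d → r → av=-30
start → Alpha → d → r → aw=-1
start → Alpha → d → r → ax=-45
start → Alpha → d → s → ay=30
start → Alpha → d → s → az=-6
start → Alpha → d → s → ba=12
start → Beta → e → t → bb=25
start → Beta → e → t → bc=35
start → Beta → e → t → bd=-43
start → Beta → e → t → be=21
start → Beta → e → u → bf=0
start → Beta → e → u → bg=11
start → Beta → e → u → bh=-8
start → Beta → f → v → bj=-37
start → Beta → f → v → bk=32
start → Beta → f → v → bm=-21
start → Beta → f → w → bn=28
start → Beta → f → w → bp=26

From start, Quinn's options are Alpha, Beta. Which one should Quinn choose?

g (Lin): max(48, -6) = 48
h (Lin): max(-2, 16, 0) = 16
a (Quinn): min(48, 16) = 16
j (Lin): max(-18, 17) = 17
k (Lin): max(46, -17) = 46
b (Quinn): min(17, 46) = 17
m (Lin): max(-34, 3, -19) = 3
n (Lin): max(-46, -25) = -25
c (Quinn): min(3, -25) = -25
p (Lin): max(-8, 48, -23) = 48
q (Lin): max(14, 32, 0, 36) = 36
r (Lin): max(-30, -1, -45) = -1
s (Lin): max(30, -6, 12) = 30
d (Quinn): min(48, 36, -1, 30) = -1
Alpha (Lin): max(16, 17, -25, -1) = 17
t (Lin): max(25, 35, -43, 21) = 35
u (Lin): max(0, 11, -8) = 11
e (Quinn): min(35, 11) = 11
v (Lin): max(-37, 32, -21) = 32
w (Lin): max(28, 26) = 28
f (Quinn): min(32, 28) = 28
Beta (Lin): max(11, 28) = 28
start (Quinn): min(17, 28) = 17
Quinn at start wants the lowest of {Alpha=17, Beta=28}, so chooses Alpha.

Alpha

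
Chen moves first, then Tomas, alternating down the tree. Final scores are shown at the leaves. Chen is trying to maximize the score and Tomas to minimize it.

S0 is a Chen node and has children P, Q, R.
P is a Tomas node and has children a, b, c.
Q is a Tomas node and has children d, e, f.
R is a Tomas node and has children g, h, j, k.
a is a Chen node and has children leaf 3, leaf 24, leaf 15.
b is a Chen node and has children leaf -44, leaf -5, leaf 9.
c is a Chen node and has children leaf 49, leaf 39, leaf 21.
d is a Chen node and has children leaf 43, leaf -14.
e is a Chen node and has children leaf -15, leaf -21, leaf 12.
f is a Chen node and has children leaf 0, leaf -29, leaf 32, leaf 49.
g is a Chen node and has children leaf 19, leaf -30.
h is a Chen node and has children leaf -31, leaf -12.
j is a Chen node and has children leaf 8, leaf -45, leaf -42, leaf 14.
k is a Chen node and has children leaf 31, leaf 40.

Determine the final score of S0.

12

a (Chen): max(3, 24, 15) = 24
b (Chen): max(-44, -5, 9) = 9
c (Chen): max(49, 39, 21) = 49
P (Tomas): min(24, 9, 49) = 9
d (Chen): max(43, -14) = 43
e (Chen): max(-15, -21, 12) = 12
f (Chen): max(0, -29, 32, 49) = 49
Q (Tomas): min(43, 12, 49) = 12
g (Chen): max(19, -30) = 19
h (Chen): max(-31, -12) = -12
j (Chen): max(8, -45, -42, 14) = 14
k (Chen): max(31, 40) = 40
R (Tomas): min(19, -12, 14, 40) = -12
S0 (Chen): max(9, 12, -12) = 12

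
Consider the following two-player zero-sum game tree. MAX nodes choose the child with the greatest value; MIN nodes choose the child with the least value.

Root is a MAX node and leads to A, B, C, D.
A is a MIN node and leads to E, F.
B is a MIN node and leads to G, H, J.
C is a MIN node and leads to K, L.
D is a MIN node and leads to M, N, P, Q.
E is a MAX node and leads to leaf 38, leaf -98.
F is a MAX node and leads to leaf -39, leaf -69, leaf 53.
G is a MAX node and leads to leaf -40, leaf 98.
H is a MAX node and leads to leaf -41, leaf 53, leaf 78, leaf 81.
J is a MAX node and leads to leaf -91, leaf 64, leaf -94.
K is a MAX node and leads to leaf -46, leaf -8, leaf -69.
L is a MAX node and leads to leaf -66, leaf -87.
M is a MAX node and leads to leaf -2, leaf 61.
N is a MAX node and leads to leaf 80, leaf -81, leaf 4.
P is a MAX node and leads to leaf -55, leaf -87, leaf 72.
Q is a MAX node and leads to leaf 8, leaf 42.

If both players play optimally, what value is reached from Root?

64

E (MAX): max(38, -98) = 38
F (MAX): max(-39, -69, 53) = 53
A (MIN): min(38, 53) = 38
G (MAX): max(-40, 98) = 98
H (MAX): max(-41, 53, 78, 81) = 81
J (MAX): max(-91, 64, -94) = 64
B (MIN): min(98, 81, 64) = 64
K (MAX): max(-46, -8, -69) = -8
L (MAX): max(-66, -87) = -66
C (MIN): min(-8, -66) = -66
M (MAX): max(-2, 61) = 61
N (MAX): max(80, -81, 4) = 80
P (MAX): max(-55, -87, 72) = 72
Q (MAX): max(8, 42) = 42
D (MIN): min(61, 80, 72, 42) = 42
Root (MAX): max(38, 64, -66, 42) = 64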